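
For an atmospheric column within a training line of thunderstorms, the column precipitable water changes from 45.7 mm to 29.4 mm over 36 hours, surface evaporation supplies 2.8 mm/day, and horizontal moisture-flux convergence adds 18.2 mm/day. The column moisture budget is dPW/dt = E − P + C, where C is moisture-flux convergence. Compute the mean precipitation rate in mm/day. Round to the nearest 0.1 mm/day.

dPW/dt = (29.4 − 45.7) mm / (36/24 day) = -10.867 mm/day.
P = E + C − dPW/dt = 2.8 + (18.2) − (-10.867) = 31.9 mm/day.

P ≈ 31.9 mm/day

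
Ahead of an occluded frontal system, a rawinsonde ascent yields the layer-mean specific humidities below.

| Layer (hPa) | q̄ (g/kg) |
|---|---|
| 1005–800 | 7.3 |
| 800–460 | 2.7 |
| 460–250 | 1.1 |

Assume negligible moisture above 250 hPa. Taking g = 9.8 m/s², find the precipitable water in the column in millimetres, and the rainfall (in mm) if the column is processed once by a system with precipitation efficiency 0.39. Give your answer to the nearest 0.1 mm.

PW ≈ 27.0 mm; rainfall ≈ 10.5 mm

Precipitable water is the column-integrated vapour mass per unit area: PW = (1/g) Σ q̄ Δp, with q in kg/kg and Δp in Pa (1 kg/m² of water = 1 mm).
Layer 1005–800 hPa: Δp = 205 hPa = 20500 Pa, q̄ = 0.0073 kg/kg → 0.0073 × 20500 / 9.8 = 15.27 mm
Layer 800–460 hPa: Δp = 340 hPa = 34000 Pa, q̄ = 0.0027 kg/kg → 0.0027 × 34000 / 9.8 = 9.37 mm
Layer 460–250 hPa: Δp = 210 hPa = 21000 Pa, q̄ = 0.0011 kg/kg → 0.0011 × 21000 / 9.8 = 2.36 mm
PW = 15.27 + 9.37 + 2.36 = 27.00 ≈ 27.0 mm.
Rainfall = ε × PW = 0.39 × 27.0 = 10.5 mm.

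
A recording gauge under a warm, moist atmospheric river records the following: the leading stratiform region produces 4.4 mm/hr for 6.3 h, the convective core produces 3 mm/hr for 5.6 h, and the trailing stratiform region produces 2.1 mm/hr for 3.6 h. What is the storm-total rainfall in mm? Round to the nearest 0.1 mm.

Total = Σ Rᵢ Δtᵢ = 4.4 × 6.3 + 3 × 5.6 + 2.1 × 3.6
      = 27.72 + 16.8 + 7.56 = 52.1 mm.

total ≈ 52.1 mm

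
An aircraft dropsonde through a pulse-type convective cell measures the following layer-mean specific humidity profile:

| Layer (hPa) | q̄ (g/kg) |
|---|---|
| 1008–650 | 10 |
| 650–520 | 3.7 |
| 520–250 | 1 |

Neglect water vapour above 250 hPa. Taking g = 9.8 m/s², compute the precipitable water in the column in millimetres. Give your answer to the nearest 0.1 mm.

PW ≈ 44.2 mm

Precipitable water is the column-integrated vapour mass per unit area: PW = (1/g) Σ q̄ Δp, with q in kg/kg and Δp in Pa (1 kg/m² of water = 1 mm).
Layer 1008–650 hPa: Δp = 358 hPa = 35800 Pa, q̄ = 0.01 kg/kg → 0.01 × 35800 / 9.8 = 36.53 mm
Layer 650–520 hPa: Δp = 130 hPa = 13000 Pa, q̄ = 0.0037 kg/kg → 0.0037 × 13000 / 9.8 = 4.91 mm
Layer 520–250 hPa: Δp = 270 hPa = 27000 Pa, q̄ = 0.001 kg/kg → 0.001 × 27000 / 9.8 = 2.76 mm
PW = 36.53 + 4.91 + 2.76 = 44.20 ≈ 44.2 mm.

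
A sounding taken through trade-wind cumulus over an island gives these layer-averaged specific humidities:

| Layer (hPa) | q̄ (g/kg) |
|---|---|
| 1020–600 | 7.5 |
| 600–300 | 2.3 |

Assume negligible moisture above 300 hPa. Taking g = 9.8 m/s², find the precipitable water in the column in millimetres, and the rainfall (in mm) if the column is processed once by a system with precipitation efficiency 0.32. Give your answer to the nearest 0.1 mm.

Precipitable water is the column-integrated vapour mass per unit area: PW = (1/g) Σ q̄ Δp, with q in kg/kg and Δp in Pa (1 kg/m² of water = 1 mm).
Layer 1020–600 hPa: Δp = 420 hPa = 42000 Pa, q̄ = 0.0075 kg/kg → 0.0075 × 42000 / 9.8 = 32.14 mm
Layer 600–300 hPa: Δp = 300 hPa = 30000 Pa, q̄ = 0.0023 kg/kg → 0.0023 × 30000 / 9.8 = 7.04 mm
PW = 32.14 + 7.04 = 39.18 ≈ 39.2 mm.
Rainfall = ε × PW = 0.32 × 39.2 = 12.5 mm.

PW ≈ 39.2 mm; rainfall ≈ 12.5 mm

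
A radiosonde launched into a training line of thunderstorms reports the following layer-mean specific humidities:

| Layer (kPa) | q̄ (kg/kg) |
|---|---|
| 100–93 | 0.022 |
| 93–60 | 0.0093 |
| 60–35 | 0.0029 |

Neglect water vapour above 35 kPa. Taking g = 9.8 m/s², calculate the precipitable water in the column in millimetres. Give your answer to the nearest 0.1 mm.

PW ≈ 54.4 mm

Precipitable water is the column-integrated vapour mass per unit area: PW = (1/g) Σ q̄ Δp, with q in kg/kg and Δp in Pa (1 kg/m² of water = 1 mm).
Layer 100–93 kPa: Δp = 70 hPa = 7000 Pa, q̄ = 0.022 kg/kg → 0.022 × 7000 / 9.8 = 15.71 mm
Layer 93–60 kPa: Δp = 330 hPa = 33000 Pa, q̄ = 0.0093 kg/kg → 0.0093 × 33000 / 9.8 = 31.32 mm
Layer 60–35 kPa: Δp = 250 hPa = 25000 Pa, q̄ = 0.0029 kg/kg → 0.0029 × 25000 / 9.8 = 7.40 mm
PW = 15.71 + 31.32 + 7.40 = 54.43 ≈ 54.4 mm.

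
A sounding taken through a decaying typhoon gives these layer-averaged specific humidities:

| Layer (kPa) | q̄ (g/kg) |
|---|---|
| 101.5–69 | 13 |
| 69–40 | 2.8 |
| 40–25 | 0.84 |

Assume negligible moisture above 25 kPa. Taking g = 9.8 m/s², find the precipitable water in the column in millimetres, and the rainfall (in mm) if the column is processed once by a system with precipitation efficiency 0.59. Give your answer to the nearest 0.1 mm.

Precipitable water is the column-integrated vapour mass per unit area: PW = (1/g) Σ q̄ Δp, with q in kg/kg and Δp in Pa (1 kg/m² of water = 1 mm).
Layer 101.5–69 kPa: Δp = 325 hPa = 32500 Pa, q̄ = 0.013 kg/kg → 0.013 × 32500 / 9.8 = 43.11 mm
Layer 69–40 kPa: Δp = 290 hPa = 29000 Pa, q̄ = 0.0028 kg/kg → 0.0028 × 29000 / 9.8 = 8.29 mm
Layer 40–25 kPa: Δp = 150 hPa = 15000 Pa, q̄ = 0.00084 kg/kg → 0.00084 × 15000 / 9.8 = 1.29 mm
PW = 43.11 + 8.29 + 1.29 = 52.69 ≈ 52.7 mm.
Rainfall = ε × PW = 0.59 × 52.7 = 31.1 mm.

PW ≈ 52.7 mm; rainfall ≈ 31.1 mm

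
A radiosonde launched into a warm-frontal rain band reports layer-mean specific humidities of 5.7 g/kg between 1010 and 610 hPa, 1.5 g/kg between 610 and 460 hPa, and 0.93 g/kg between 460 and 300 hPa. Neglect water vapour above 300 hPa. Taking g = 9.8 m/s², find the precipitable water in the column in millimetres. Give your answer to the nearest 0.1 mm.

PW ≈ 27.1 mm

Precipitable water is the column-integrated vapour mass per unit area: PW = (1/g) Σ q̄ Δp, with q in kg/kg and Δp in Pa (1 kg/m² of water = 1 mm).
Layer 1010–610 hPa: Δp = 400 hPa = 40000 Pa, q̄ = 0.0057 kg/kg → 0.0057 × 40000 / 9.8 = 23.27 mm
Layer 610–460 hPa: Δp = 150 hPa = 15000 Pa, q̄ = 0.0015 kg/kg → 0.0015 × 15000 / 9.8 = 2.30 mm
Layer 460–300 hPa: Δp = 160 hPa = 16000 Pa, q̄ = 0.00093 kg/kg → 0.00093 × 16000 / 9.8 = 1.52 mm
PW = 23.27 + 2.30 + 1.52 = 27.09 ≈ 27.1 mm.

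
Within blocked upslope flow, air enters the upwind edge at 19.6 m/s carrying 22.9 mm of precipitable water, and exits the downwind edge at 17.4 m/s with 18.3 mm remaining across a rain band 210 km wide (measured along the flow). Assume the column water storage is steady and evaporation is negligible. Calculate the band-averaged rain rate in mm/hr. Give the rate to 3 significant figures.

R ≈ 2.24 mm/hr

Column moisture flux per unit crosswind length is F = V × PW.
Inflow: F_in = 19.6 × 22.9 = 448.84 mm·m/s
Outflow: F_out = 17.4 × 18.3 = 318.42 mm·m/s
Steady-state rate R = (F_in − F_out)/L = (448.84 − 318.42) / 210000 m = 6.210e-04 mm/s.
R = 6.210e-04 × 3600 = 2.24 mm/hr.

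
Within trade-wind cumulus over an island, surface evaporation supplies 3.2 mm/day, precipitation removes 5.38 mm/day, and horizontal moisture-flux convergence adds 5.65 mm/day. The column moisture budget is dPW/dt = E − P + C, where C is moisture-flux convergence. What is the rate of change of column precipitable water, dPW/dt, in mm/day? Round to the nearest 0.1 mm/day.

dPW/dt = E − P + C = 3.2 − 5.38 + (5.65) = 3.5 mm/day.

dPW/dt ≈ 3.5 mm/day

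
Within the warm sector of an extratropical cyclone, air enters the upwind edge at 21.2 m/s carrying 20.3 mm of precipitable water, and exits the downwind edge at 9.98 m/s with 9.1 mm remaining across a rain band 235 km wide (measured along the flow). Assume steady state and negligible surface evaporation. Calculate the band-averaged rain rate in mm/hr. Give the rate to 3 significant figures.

Column moisture flux per unit crosswind length is F = V × PW.
Inflow: F_in = 21.2 × 20.3 = 430.36 mm·m/s
Outflow: F_out = 9.98 × 9.1 = 90.818 mm·m/s
Steady-state rate R = (F_in − F_out)/L = (430.36 − 90.818) / 235000 m = 1.445e-03 mm/s.
R = 1.445e-03 × 3600 = 5.20 mm/hr.

R ≈ 5.20 mm/hr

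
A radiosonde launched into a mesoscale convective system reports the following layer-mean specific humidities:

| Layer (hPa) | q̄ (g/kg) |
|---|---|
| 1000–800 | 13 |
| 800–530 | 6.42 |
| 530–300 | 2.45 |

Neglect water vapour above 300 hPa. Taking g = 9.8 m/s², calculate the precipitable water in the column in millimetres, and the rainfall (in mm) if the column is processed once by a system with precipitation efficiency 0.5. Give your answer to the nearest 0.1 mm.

PW ≈ 50.0 mm; rainfall ≈ 25.0 mm

Precipitable water is the column-integrated vapour mass per unit area: PW = (1/g) Σ q̄ Δp, with q in kg/kg and Δp in Pa (1 kg/m² of water = 1 mm).
Layer 1000–800 hPa: Δp = 200 hPa = 20000 Pa, q̄ = 0.013 kg/kg → 0.013 × 20000 / 9.8 = 26.53 mm
Layer 800–530 hPa: Δp = 270 hPa = 27000 Pa, q̄ = 0.00642 kg/kg → 0.00642 × 27000 / 9.8 = 17.69 mm
Layer 530–300 hPa: Δp = 230 hPa = 23000 Pa, q̄ = 0.00245 kg/kg → 0.00245 × 23000 / 9.8 = 5.75 mm
PW = 26.53 + 17.69 + 5.75 = 49.97 ≈ 50.0 mm.
Rainfall = ε × PW = 0.5 × 50.0 = 25.0 mm.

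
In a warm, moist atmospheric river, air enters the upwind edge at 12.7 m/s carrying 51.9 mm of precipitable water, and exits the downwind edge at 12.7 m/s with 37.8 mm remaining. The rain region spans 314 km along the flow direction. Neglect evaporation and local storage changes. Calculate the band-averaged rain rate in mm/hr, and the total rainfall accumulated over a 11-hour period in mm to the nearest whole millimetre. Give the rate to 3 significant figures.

Column moisture flux per unit crosswind length is F = V × PW.
Inflow: F_in = 12.7 × 51.9 = 659.13 mm·m/s
Outflow: F_out = 12.7 × 37.8 = 480.06 mm·m/s
Steady-state rate R = (F_in − F_out)/L = (659.13 − 480.06) / 314000 m = 5.703e-04 mm/s.
R = 5.703e-04 × 3600 = 2.05 mm/hr.
Over 11 h: total = 2.05 × 11 = 22.55 ≈ 23 mm.

R ≈ 2.05 mm/hr; total ≈ 23 mm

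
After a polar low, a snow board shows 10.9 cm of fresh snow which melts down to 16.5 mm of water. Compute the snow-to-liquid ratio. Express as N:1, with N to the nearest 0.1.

Ratio = snow depth / SWE = 109 mm / 16.5 mm = 6.6, i.e. 6.6:1.

ratio ≈ 6.6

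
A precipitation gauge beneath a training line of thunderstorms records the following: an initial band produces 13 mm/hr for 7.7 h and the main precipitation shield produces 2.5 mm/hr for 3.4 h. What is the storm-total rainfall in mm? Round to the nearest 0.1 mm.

Total = Σ Rᵢ Δtᵢ = 13 × 7.7 + 2.5 × 3.4
      = 100.1 + 8.5 = 108.6 mm.

total ≈ 108.6 mm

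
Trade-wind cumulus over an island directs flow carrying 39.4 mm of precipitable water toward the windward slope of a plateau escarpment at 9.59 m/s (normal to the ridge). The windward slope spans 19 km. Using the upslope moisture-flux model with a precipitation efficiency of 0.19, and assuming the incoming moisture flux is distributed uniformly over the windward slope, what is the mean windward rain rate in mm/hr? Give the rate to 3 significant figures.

Incoming column moisture flux per unit ridge length: F = V × PW = 9.59 × 39.4 = 377.846 mm·m/s.
Spread over the 19 km slope with efficiency ε = 0.19: R = ε·F/W = 0.19 × 377.846 / 19000 m = 3.778e-03 mm/s.
R = 3.778e-03 × 3600 = 13.6 mm/hr.

R ≈ 13.6 mm/hr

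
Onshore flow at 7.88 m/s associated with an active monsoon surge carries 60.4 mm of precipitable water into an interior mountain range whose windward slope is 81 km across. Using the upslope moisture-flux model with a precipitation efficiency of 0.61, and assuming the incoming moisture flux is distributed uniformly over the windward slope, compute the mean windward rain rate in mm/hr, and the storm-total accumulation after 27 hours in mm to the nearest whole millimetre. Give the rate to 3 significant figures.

Incoming column moisture flux per unit ridge length: F = V × PW = 7.88 × 60.4 = 475.952 mm·m/s.
Spread over the 81 km slope with efficiency ε = 0.61: R = ε·F/W = 0.61 × 475.952 / 81000 m = 3.584e-03 mm/s.
R = 3.584e-03 × 3600 = 12.9 mm/hr.
Over 27 h: total = 12.9 × 27 = 348.3 ≈ 348 mm.

R ≈ 12.9 mm/hr; total ≈ 348 mm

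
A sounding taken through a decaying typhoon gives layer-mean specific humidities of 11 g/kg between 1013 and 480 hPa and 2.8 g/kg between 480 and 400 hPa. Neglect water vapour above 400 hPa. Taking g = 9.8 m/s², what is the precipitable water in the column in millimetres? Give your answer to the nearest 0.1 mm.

PW ≈ 62.1 mm

Precipitable water is the column-integrated vapour mass per unit area: PW = (1/g) Σ q̄ Δp, with q in kg/kg and Δp in Pa (1 kg/m² of water = 1 mm).
Layer 1013–480 hPa: Δp = 533 hPa = 53300 Pa, q̄ = 0.011 kg/kg → 0.011 × 53300 / 9.8 = 59.83 mm
Layer 480–400 hPa: Δp = 80 hPa = 8000 Pa, q̄ = 0.0028 kg/kg → 0.0028 × 8000 / 9.8 = 2.29 mm
PW = 59.83 + 2.29 = 62.12 ≈ 62.1 mm.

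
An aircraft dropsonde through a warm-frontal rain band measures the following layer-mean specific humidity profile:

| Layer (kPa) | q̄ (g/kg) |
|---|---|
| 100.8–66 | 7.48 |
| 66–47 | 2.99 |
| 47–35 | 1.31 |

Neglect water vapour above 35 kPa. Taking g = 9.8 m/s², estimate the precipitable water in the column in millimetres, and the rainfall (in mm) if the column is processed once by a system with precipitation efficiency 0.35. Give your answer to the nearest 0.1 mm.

PW ≈ 34.0 mm; rainfall ≈ 11.9 mm

Precipitable water is the column-integrated vapour mass per unit area: PW = (1/g) Σ q̄ Δp, with q in kg/kg and Δp in Pa (1 kg/m² of water = 1 mm).
Layer 100.8–66 kPa: Δp = 348 hPa = 34800 Pa, q̄ = 0.00748 kg/kg → 0.00748 × 34800 / 9.8 = 26.56 mm
Layer 66–47 kPa: Δp = 190 hPa = 19000 Pa, q̄ = 0.00299 kg/kg → 0.00299 × 19000 / 9.8 = 5.80 mm
Layer 47–35 kPa: Δp = 120 hPa = 12000 Pa, q̄ = 0.00131 kg/kg → 0.00131 × 12000 / 9.8 = 1.60 mm
PW = 26.56 + 5.80 + 1.60 = 33.96 ≈ 34.0 mm.
Rainfall = ε × PW = 0.35 × 34.0 = 11.9 mm.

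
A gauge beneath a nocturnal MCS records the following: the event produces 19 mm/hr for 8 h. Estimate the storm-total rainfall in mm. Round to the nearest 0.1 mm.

total ≈ 152.0 mm

Total = Σ Rᵢ Δtᵢ = 19 × 8
      = 152 = 152.0 mm.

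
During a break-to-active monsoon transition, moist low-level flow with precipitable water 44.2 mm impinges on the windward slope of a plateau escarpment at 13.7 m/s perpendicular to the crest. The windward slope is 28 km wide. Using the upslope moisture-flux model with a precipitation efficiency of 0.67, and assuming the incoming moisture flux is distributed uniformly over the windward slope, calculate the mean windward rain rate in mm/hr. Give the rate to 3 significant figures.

R ≈ 52.2 mm/hr

Incoming column moisture flux per unit ridge length: F = V × PW = 13.7 × 44.2 = 605.54 mm·m/s.
Spread over the 28 km slope with efficiency ε = 0.67: R = ε·F/W = 0.67 × 605.54 / 28000 m = 1.449e-02 mm/s.
R = 1.449e-02 × 3600 = 52.2 mm/hr.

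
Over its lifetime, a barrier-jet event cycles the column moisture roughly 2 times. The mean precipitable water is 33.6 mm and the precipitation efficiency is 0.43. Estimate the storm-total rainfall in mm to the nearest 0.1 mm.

Each cycle deposits ε × PW = 0.43 × 33.6 = 14.448 mm.
Over 2 cycles: 2 × 14.448 = 28.9 mm.

rainfall ≈ 28.9 mm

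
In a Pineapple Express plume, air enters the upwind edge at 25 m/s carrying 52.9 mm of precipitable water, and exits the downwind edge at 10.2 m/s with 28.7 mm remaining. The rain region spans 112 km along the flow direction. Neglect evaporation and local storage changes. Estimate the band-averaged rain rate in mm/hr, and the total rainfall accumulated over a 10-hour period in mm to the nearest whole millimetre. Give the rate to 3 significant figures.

Column moisture flux per unit crosswind length is F = V × PW.
Inflow: F_in = 25 × 52.9 = 1322.5 mm·m/s
Outflow: F_out = 10.2 × 28.7 = 292.74 mm·m/s
Steady-state rate R = (F_in − F_out)/L = (1322.5 − 292.74) / 112000 m = 9.194e-03 mm/s.
R = 9.194e-03 × 3600 = 33.1 mm/hr.
Over 10 h: total = 33.1 × 10 = 331 mm.

R ≈ 33.1 mm/hr; total ≈ 331 mm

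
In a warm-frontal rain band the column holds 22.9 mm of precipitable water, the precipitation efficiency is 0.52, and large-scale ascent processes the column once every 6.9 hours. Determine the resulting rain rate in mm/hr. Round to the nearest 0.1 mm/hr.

Each overturning extracts ε × PW = 0.52 × 22.9 = 11.908 mm.
Rate = ε·PW / τ = 11.908 / 6.9 h = 1.7 mm/hr.

R ≈ 1.7 mm/hr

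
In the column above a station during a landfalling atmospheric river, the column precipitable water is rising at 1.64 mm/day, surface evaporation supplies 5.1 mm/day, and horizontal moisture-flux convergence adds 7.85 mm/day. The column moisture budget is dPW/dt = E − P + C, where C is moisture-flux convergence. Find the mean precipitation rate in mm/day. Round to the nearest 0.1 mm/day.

P ≈ 11.3 mm/day

dPW/dt = +1.64 mm/day.
P = E + C − dPW/dt = 5.1 + (7.85) − (+1.64) = 11.3 mm/day.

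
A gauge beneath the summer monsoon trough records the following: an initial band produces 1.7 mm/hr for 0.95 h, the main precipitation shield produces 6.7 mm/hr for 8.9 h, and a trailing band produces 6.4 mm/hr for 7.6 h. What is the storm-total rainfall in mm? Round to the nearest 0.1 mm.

total ≈ 109.9 mm

Total = Σ Rᵢ Δtᵢ = 1.7 × 0.95 + 6.7 × 8.9 + 6.4 × 7.6
      = 1.615 + 59.63 + 48.64 = 109.9 mm.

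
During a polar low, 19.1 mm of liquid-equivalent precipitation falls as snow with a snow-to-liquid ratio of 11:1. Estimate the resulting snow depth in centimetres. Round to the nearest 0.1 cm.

snow depth ≈ 21.0 cm

Snow depth = liquid × ratio = 19.1 mm × 11 = 210.1 mm = 21.0 cm.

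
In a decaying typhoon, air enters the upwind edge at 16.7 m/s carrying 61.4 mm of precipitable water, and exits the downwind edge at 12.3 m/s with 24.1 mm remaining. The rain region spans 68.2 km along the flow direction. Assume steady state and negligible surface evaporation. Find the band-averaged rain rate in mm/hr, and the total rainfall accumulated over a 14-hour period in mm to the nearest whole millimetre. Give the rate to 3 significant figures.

R ≈ 38.5 mm/hr; total ≈ 539 mm

Column moisture flux per unit crosswind length is F = V × PW.
Inflow: F_in = 16.7 × 61.4 = 1025.38 mm·m/s
Outflow: F_out = 12.3 × 24.1 = 296.43 mm·m/s
Steady-state rate R = (F_in − F_out)/L = (1025.38 − 296.43) / 68200 m = 1.069e-02 mm/s.
R = 1.069e-02 × 3600 = 38.5 mm/hr.
Over 14 h: total = 38.5 × 14 = 539 mm.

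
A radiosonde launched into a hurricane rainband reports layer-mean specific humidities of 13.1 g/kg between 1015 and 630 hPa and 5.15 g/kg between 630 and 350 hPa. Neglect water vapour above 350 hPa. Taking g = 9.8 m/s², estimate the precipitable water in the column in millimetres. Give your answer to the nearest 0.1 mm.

Precipitable water is the column-integrated vapour mass per unit area: PW = (1/g) Σ q̄ Δp, with q in kg/kg and Δp in Pa (1 kg/m² of water = 1 mm).
Layer 1015–630 hPa: Δp = 385 hPa = 38500 Pa, q̄ = 0.0131 kg/kg → 0.0131 × 38500 / 9.8 = 51.46 mm
Layer 630–350 hPa: Δp = 280 hPa = 28000 Pa, q̄ = 0.00515 kg/kg → 0.00515 × 28000 / 9.8 = 14.71 mm
PW = 51.46 + 14.71 = 66.17 ≈ 66.2 mm.

PW ≈ 66.2 mm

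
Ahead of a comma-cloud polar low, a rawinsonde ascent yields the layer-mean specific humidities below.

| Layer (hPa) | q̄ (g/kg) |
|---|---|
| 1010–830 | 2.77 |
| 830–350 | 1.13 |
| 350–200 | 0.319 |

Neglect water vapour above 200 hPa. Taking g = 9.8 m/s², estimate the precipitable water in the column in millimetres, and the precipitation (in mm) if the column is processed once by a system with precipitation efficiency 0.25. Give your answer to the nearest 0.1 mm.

PW ≈ 11.1 mm; precipitation ≈ 2.8 mm

Precipitable water is the column-integrated vapour mass per unit area: PW = (1/g) Σ q̄ Δp, with q in kg/kg and Δp in Pa (1 kg/m² of water = 1 mm).
Layer 1010–830 hPa: Δp = 180 hPa = 18000 Pa, q̄ = 0.00277 kg/kg → 0.00277 × 18000 / 9.8 = 5.09 mm
Layer 830–350 hPa: Δp = 480 hPa = 48000 Pa, q̄ = 0.00113 kg/kg → 0.00113 × 48000 / 9.8 = 5.53 mm
Layer 350–200 hPa: Δp = 150 hPa = 15000 Pa, q̄ = 0.000319 kg/kg → 0.000319 × 15000 / 9.8 = 0.49 mm
PW = 5.09 + 5.53 + 0.49 = 11.11 ≈ 11.1 mm.
Precipitation = ε × PW = 0.25 × 11.1 = 2.8 mm.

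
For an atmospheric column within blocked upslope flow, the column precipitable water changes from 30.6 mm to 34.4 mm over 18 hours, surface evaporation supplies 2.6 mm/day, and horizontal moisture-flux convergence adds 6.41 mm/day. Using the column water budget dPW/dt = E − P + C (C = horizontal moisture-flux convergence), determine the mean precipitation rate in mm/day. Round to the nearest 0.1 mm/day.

dPW/dt = (34.4 − 30.6) mm / (18/24 day) = +5.067 mm/day.
P = E + C − dPW/dt = 2.6 + (6.41) − (+5.067) = 3.9 mm/day.

P ≈ 3.9 mm/day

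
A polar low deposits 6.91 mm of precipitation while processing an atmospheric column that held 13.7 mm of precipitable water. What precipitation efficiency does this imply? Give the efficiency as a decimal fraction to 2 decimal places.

ε = precipitation / PW = 6.91 / 13.7 = 0.50.

ε ≈ 0.50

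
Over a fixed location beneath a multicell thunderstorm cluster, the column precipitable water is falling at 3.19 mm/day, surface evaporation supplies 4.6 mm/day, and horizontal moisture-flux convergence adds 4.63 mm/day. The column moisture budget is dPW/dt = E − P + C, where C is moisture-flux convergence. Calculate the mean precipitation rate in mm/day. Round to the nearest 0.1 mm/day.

dPW/dt = -3.19 mm/day.
P = E + C − dPW/dt = 4.6 + (4.63) − (-3.19) = 12.4 mm/day.

P ≈ 12.4 mm/day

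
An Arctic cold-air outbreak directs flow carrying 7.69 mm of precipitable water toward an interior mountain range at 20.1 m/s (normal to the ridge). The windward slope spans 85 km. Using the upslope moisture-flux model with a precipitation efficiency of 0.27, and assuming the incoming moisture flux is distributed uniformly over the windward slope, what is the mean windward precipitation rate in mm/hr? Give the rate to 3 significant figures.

Incoming column moisture flux per unit ridge length: F = V × PW = 20.1 × 7.69 = 154.569 mm·m/s.
Spread over the 85 km slope with efficiency ε = 0.27: R = ε·F/W = 0.27 × 154.569 / 85000 m = 4.910e-04 mm/s.
R = 4.910e-04 × 3600 = 1.77 mm/hr.

R ≈ 1.77 mm/hr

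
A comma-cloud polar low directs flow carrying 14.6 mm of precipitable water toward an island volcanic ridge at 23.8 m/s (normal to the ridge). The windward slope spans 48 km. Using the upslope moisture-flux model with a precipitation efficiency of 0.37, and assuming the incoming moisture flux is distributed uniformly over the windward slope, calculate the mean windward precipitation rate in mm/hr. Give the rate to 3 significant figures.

R ≈ 9.64 mm/hr

Incoming column moisture flux per unit ridge length: F = V × PW = 23.8 × 14.6 = 347.48 mm·m/s.
Spread over the 48 km slope with efficiency ε = 0.37: R = ε·F/W = 0.37 × 347.48 / 48000 m = 2.678e-03 mm/s.
R = 2.678e-03 × 3600 = 9.64 mm/hr.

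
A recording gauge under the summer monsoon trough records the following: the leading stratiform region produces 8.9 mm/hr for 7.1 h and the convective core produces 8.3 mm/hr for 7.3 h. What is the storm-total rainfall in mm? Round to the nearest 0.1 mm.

Total = Σ Rᵢ Δtᵢ = 8.9 × 7.1 + 8.3 × 7.3
      = 63.19 + 60.59 = 123.8 mm.

total ≈ 123.8 mm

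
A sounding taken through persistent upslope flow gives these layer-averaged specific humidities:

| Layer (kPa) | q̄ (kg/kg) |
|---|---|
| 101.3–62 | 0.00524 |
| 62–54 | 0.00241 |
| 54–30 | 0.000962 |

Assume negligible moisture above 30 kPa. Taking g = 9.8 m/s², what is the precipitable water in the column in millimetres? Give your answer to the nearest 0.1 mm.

PW ≈ 25.3 mm

Precipitable water is the column-integrated vapour mass per unit area: PW = (1/g) Σ q̄ Δp, with q in kg/kg and Δp in Pa (1 kg/m² of water = 1 mm).
Layer 101.3–62 kPa: Δp = 393 hPa = 39300 Pa, q̄ = 0.00524 kg/kg → 0.00524 × 39300 / 9.8 = 21.01 mm
Layer 62–54 kPa: Δp = 80 hPa = 8000 Pa, q̄ = 0.00241 kg/kg → 0.00241 × 8000 / 9.8 = 1.97 mm
Layer 54–30 kPa: Δp = 240 hPa = 24000 Pa, q̄ = 0.000962 kg/kg → 0.000962 × 24000 / 9.8 = 2.36 mm
PW = 21.01 + 1.97 + 2.36 = 25.34 ≈ 25.3 mm.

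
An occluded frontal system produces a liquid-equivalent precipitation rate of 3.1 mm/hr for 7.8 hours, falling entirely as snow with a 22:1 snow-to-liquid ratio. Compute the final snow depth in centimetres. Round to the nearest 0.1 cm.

snow depth ≈ 53.2 cm

Liquid-equivalent depth = 3.1 × 7.8 = 24.18 mm.
Snow depth = 24.18 mm × 22 = 531.96 mm = 53.2 cm.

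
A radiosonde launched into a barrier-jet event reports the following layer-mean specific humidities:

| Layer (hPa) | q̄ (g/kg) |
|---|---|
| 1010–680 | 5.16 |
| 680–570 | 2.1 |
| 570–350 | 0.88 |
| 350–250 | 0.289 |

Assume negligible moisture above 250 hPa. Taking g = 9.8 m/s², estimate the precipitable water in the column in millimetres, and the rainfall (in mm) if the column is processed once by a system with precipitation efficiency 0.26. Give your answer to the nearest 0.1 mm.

Precipitable water is the column-integrated vapour mass per unit area: PW = (1/g) Σ q̄ Δp, with q in kg/kg and Δp in Pa (1 kg/m² of water = 1 mm).
Layer 1010–680 hPa: Δp = 330 hPa = 33000 Pa, q̄ = 0.00516 kg/kg → 0.00516 × 33000 / 9.8 = 17.38 mm
Layer 680–570 hPa: Δp = 110 hPa = 11000 Pa, q̄ = 0.0021 kg/kg → 0.0021 × 11000 / 9.8 = 2.36 mm
Layer 570–350 hPa: Δp = 220 hPa = 22000 Pa, q̄ = 0.00088 kg/kg → 0.00088 × 22000 / 9.8 = 1.98 mm
Layer 350–250 hPa: Δp = 100 hPa = 10000 Pa, q̄ = 0.000289 kg/kg → 0.000289 × 10000 / 9.8 = 0.29 mm
PW = 17.38 + 2.36 + 1.98 + 0.29 = 22.01 ≈ 22.0 mm.
Rainfall = ε × PW = 0.26 × 22.0 = 5.7 mm.

PW ≈ 22.0 mm; rainfall ≈ 5.7 mm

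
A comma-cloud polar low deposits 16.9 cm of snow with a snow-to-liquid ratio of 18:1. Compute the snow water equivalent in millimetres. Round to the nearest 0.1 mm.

SWE ≈ 9.4 mm

SWE = snow depth / ratio = 16.9 cm / 18 = 0.939 cm = 9.4 mm.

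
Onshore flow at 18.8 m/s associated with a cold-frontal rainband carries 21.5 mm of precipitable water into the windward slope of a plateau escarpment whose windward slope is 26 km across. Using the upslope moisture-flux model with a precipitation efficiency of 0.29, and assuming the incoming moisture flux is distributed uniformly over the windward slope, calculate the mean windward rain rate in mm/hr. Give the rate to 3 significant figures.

Incoming column moisture flux per unit ridge length: F = V × PW = 18.8 × 21.5 = 404.2 mm·m/s.
Spread over the 26 km slope with efficiency ε = 0.29: R = ε·F/W = 0.29 × 404.2 / 26000 m = 4.508e-03 mm/s.
R = 4.508e-03 × 3600 = 16.2 mm/hr.

R ≈ 16.2 mm/hr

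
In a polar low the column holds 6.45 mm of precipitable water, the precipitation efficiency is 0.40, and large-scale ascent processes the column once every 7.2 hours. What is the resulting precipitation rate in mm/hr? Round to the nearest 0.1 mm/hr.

R ≈ 0.4 mm/hr

Each overturning extracts ε × PW = 0.40 × 6.45 = 2.58 mm.
Rate = ε·PW / τ = 2.58 / 7.2 h = 0.4 mm/hr.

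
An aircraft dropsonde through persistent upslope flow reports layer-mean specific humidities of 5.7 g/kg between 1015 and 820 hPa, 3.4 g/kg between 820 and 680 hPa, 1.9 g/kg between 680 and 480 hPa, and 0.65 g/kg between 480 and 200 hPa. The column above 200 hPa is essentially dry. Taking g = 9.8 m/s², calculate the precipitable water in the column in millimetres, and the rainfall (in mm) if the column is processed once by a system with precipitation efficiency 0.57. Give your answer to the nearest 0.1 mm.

PW ≈ 21.9 mm; rainfall ≈ 12.5 mm

Precipitable water is the column-integrated vapour mass per unit area: PW = (1/g) Σ q̄ Δp, with q in kg/kg and Δp in Pa (1 kg/m² of water = 1 mm).
Layer 1015–820 hPa: Δp = 195 hPa = 19500 Pa, q̄ = 0.0057 kg/kg → 0.0057 × 19500 / 9.8 = 11.34 mm
Layer 820–680 hPa: Δp = 140 hPa = 14000 Pa, q̄ = 0.0034 kg/kg → 0.0034 × 14000 / 9.8 = 4.86 mm
Layer 680–480 hPa: Δp = 200 hPa = 20000 Pa, q̄ = 0.0019 kg/kg → 0.0019 × 20000 / 9.8 = 3.88 mm
Layer 480–200 hPa: Δp = 280 hPa = 28000 Pa, q̄ = 0.00065 kg/kg → 0.00065 × 28000 / 9.8 = 1.86 mm
PW = 11.34 + 4.86 + 3.88 + 1.86 = 21.94 ≈ 21.9 mm.
Rainfall = ε × PW = 0.57 × 21.9 = 12.5 mm.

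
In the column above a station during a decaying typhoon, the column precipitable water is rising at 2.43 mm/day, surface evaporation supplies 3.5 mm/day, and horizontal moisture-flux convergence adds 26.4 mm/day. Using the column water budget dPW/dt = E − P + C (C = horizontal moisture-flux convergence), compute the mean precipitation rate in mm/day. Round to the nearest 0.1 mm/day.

dPW/dt = +2.43 mm/day.
P = E + C − dPW/dt = 3.5 + (26.4) − (+2.43) = 27.5 mm/day.

P ≈ 27.5 mm/day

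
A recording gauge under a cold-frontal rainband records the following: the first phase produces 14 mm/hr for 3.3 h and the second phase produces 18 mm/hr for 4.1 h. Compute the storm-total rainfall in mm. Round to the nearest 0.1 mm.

Total = Σ Rᵢ Δtᵢ = 14 × 3.3 + 18 × 4.1
      = 46.2 + 73.8 = 120.0 mm.

total ≈ 120.0 mm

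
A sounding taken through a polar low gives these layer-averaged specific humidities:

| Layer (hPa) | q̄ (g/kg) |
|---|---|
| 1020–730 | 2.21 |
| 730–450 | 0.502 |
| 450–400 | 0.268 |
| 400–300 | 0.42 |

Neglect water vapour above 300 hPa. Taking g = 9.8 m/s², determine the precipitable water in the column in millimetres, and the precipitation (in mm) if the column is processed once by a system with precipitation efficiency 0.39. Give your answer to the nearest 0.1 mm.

PW ≈ 8.5 mm; precipitation ≈ 3.3 mm

Precipitable water is the column-integrated vapour mass per unit area: PW = (1/g) Σ q̄ Δp, with q in kg/kg and Δp in Pa (1 kg/m² of water = 1 mm).
Layer 1020–730 hPa: Δp = 290 hPa = 29000 Pa, q̄ = 0.00221 kg/kg → 0.00221 × 29000 / 9.8 = 6.54 mm
Layer 730–450 hPa: Δp = 280 hPa = 28000 Pa, q̄ = 0.000502 kg/kg → 0.000502 × 28000 / 9.8 = 1.43 mm
Layer 450–400 hPa: Δp = 50 hPa = 5000 Pa, q̄ = 0.000268 kg/kg → 0.000268 × 5000 / 9.8 = 0.14 mm
Layer 400–300 hPa: Δp = 100 hPa = 10000 Pa, q̄ = 0.00042 kg/kg → 0.00042 × 10000 / 9.8 = 0.43 mm
PW = 6.54 + 1.43 + 0.14 + 0.43 = 8.54 ≈ 8.5 mm.
Precipitation = ε × PW = 0.39 × 8.5 = 3.3 mm.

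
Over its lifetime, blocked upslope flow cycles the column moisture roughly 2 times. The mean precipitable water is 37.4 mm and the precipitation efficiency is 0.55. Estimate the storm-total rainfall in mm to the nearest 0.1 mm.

Each cycle deposits ε × PW = 0.55 × 37.4 = 20.57 mm.
Over 2 cycles: 2 × 20.57 = 41.1 mm.

rainfall ≈ 41.1 mm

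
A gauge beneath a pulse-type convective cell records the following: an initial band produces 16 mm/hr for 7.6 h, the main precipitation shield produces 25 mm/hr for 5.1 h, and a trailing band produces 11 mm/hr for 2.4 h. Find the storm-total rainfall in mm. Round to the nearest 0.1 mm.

total ≈ 275.5 mm

Total = Σ Rᵢ Δtᵢ = 16 × 7.6 + 25 × 5.1 + 11 × 2.4
      = 121.6 + 127.5 + 26.4 = 275.5 mm.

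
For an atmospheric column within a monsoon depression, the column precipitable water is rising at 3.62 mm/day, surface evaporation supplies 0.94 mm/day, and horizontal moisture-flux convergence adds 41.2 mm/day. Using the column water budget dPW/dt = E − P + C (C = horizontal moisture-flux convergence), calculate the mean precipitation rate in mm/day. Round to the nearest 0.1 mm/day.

dPW/dt = +3.62 mm/day.
P = E + C − dPW/dt = 0.94 + (41.2) − (+3.62) = 38.5 mm/day.

P ≈ 38.5 mm/day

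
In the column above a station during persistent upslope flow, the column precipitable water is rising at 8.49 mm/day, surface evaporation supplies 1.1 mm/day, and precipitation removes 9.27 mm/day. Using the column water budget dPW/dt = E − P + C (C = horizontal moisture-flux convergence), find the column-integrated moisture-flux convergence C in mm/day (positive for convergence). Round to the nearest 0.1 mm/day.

dPW/dt = +8.49 mm/day.
C = dPW/dt − E + P = (+8.49) − 1.1 + 9.27 = 16.7 mm/day.

C ≈ 16.7 mm/day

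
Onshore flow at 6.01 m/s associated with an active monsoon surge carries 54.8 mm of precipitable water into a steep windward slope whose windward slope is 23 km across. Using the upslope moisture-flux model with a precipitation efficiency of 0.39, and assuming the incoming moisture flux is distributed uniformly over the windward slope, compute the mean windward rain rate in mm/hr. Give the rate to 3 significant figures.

Incoming column moisture flux per unit ridge length: F = V × PW = 6.01 × 54.8 = 329.348 mm·m/s.
Spread over the 23 km slope with efficiency ε = 0.39: R = ε·F/W = 0.39 × 329.348 / 23000 m = 5.585e-03 mm/s.
R = 5.585e-03 × 3600 = 20.1 mm/hr.

R ≈ 20.1 mm/hr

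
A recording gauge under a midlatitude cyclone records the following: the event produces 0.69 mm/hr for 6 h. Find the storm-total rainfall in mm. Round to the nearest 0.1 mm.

Total = Σ Rᵢ Δtᵢ = 0.69 × 6
      = 4.14 = 4.1 mm.

total ≈ 4.1 mm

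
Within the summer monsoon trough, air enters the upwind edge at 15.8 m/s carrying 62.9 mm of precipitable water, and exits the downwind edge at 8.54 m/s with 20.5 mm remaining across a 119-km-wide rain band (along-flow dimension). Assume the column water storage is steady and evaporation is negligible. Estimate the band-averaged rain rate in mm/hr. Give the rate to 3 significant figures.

Column moisture flux per unit crosswind length is F = V × PW.
Inflow: F_in = 15.8 × 62.9 = 993.82 mm·m/s
Outflow: F_out = 8.54 × 20.5 = 175.07 mm·m/s
Steady-state rate R = (F_in − F_out)/L = (993.82 − 175.07) / 119000 m = 6.880e-03 mm/s.
R = 6.880e-03 × 3600 = 24.8 mm/hr.

R ≈ 24.8 mm/hr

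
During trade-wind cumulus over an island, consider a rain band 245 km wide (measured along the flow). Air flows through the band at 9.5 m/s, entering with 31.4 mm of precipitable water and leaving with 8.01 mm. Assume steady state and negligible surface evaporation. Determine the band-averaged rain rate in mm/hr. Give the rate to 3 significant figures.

Column moisture flux per unit crosswind length is F = V × PW.
Inflow: F_in = 9.5 × 31.4 = 298.3 mm·m/s
Outflow: F_out = 9.5 × 8.01 = 76.095 mm·m/s
Steady-state rate R = (F_in − F_out)/L = (298.3 − 76.095) / 245000 m = 9.070e-04 mm/s.
R = 9.070e-04 × 3600 = 3.27 mm/hr.

R ≈ 3.27 mm/hr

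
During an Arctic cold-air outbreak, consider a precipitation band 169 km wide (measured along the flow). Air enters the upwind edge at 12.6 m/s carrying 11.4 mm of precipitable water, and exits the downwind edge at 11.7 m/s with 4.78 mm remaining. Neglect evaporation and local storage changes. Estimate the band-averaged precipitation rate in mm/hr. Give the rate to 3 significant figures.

R ≈ 1.87 mm/hr

Column moisture flux per unit crosswind length is F = V × PW.
Inflow: F_in = 12.6 × 11.4 = 143.64 mm·m/s
Outflow: F_out = 11.7 × 4.78 = 55.926 mm·m/s
Steady-state rate R = (F_in − F_out)/L = (143.64 − 55.926) / 169000 m = 5.190e-04 mm/s.
R = 5.190e-04 × 3600 = 1.87 mm/hr.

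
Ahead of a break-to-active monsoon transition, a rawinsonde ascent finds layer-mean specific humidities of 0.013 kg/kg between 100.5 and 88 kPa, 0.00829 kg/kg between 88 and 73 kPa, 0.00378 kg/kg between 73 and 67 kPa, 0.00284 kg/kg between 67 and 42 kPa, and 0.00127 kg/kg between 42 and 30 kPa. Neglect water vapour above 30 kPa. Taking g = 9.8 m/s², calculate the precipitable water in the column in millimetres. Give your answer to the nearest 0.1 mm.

PW ≈ 40.4 mm

Precipitable water is the column-integrated vapour mass per unit area: PW = (1/g) Σ q̄ Δp, with q in kg/kg and Δp in Pa (1 kg/m² of water = 1 mm).
Layer 100.5–88 kPa: Δp = 125 hPa = 12500 Pa, q̄ = 0.013 kg/kg → 0.013 × 12500 / 9.8 = 16.58 mm
Layer 88–73 kPa: Δp = 150 hPa = 15000 Pa, q̄ = 0.00829 kg/kg → 0.00829 × 15000 / 9.8 = 12.69 mm
Layer 73–67 kPa: Δp = 60 hPa = 6000 Pa, q̄ = 0.00378 kg/kg → 0.00378 × 6000 / 9.8 = 2.31 mm
Layer 67–42 kPa: Δp = 250 hPa = 25000 Pa, q̄ = 0.00284 kg/kg → 0.00284 × 25000 / 9.8 = 7.24 mm
Layer 42–30 kPa: Δp = 120 hPa = 12000 Pa, q̄ = 0.00127 kg/kg → 0.00127 × 12000 / 9.8 = 1.56 mm
PW = 16.58 + 12.69 + 2.31 + 7.24 + 1.56 = 40.38 ≈ 40.4 mm.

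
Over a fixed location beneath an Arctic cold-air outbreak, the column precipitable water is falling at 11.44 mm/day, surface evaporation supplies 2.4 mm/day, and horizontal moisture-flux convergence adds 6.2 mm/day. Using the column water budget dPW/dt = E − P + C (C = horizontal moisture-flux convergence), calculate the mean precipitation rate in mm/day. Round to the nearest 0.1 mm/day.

P ≈ 20.0 mm/day

dPW/dt = -11.44 mm/day.
P = E + C − dPW/dt = 2.4 + (6.2) − (-11.44) = 20.0 mm/day.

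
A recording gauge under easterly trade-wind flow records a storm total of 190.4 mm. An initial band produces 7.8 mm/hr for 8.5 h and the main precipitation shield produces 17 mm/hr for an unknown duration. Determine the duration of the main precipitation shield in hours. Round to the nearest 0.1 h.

duration ≈ 7.3 h

Known phases: 7.8 × 8.5 = 66.3 mm.
Remaining depth = 190.4 − 66.3 = 124.1 mm.
Duration = 124.1 / 17 = 7.3 h.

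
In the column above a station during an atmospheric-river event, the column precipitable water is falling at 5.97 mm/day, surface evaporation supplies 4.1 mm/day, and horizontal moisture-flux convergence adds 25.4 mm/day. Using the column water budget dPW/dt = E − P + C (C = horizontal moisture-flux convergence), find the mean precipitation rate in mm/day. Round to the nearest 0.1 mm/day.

dPW/dt = -5.97 mm/day.
P = E + C − dPW/dt = 4.1 + (25.4) − (-5.97) = 35.5 mm/day.

P ≈ 35.5 mm/day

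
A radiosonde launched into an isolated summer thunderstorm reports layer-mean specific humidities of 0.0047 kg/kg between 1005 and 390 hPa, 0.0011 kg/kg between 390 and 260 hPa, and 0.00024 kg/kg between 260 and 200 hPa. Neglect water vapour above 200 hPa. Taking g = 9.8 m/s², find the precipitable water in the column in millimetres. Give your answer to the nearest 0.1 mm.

PW ≈ 31.1 mm

Precipitable water is the column-integrated vapour mass per unit area: PW = (1/g) Σ q̄ Δp, with q in kg/kg and Δp in Pa (1 kg/m² of water = 1 mm).
Layer 1005–390 hPa: Δp = 615 hPa = 61500 Pa, q̄ = 0.0047 kg/kg → 0.0047 × 61500 / 9.8 = 29.49 mm
Layer 390–260 hPa: Δp = 130 hPa = 13000 Pa, q̄ = 0.0011 kg/kg → 0.0011 × 13000 / 9.8 = 1.46 mm
Layer 260–200 hPa: Δp = 60 hPa = 6000 Pa, q̄ = 0.00024 kg/kg → 0.00024 × 6000 / 9.8 = 0.15 mm
PW = 29.49 + 1.46 + 0.15 = 31.10 ≈ 31.1 mm.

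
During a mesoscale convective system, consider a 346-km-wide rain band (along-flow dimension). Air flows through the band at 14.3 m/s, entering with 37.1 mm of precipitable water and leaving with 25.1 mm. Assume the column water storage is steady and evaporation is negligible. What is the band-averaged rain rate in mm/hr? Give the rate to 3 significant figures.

Column moisture flux per unit crosswind length is F = V × PW.
Inflow: F_in = 14.3 × 37.1 = 530.53 mm·m/s
Outflow: F_out = 14.3 × 25.1 = 358.93 mm·m/s
Steady-state rate R = (F_in − F_out)/L = (530.53 − 358.93) / 346000 m = 4.960e-04 mm/s.
R = 4.960e-04 × 3600 = 1.79 mm/hr.

R ≈ 1.79 mm/hr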